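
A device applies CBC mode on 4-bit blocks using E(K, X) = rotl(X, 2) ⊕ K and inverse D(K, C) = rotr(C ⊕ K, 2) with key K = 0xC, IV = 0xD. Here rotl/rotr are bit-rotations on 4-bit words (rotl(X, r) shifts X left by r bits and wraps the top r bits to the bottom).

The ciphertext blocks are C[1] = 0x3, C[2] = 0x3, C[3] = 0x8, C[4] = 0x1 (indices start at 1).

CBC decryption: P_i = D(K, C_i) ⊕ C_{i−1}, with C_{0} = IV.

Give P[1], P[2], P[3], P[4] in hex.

P[1]: D(K, 0x3) = 0xF; 0xF ⊕ 0xD = 0x2.
P[2]: D(K, 0x3) = 0xF; 0xF ⊕ 0x3 = 0xC.
P[3]: D(K, 0x8) = 0x1; 0x1 ⊕ 0x3 = 0x2.
P[4]: D(K, 0x1) = 0x7; 0x7 ⊕ 0x8 = 0xF.

P[1] = 0x2, P[2] = 0xC, P[3] = 0x2, P[4] = 0xF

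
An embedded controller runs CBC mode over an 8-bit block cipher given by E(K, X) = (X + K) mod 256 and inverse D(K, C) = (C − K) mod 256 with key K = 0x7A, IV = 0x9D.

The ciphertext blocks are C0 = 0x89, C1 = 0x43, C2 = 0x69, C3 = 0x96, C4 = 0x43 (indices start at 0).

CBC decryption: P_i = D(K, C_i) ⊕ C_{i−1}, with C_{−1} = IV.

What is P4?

P4 = 0x5F

P4: D(K, 0x43) = 0xC9; 0xC9 ⊕ 0x96 = 0x5F.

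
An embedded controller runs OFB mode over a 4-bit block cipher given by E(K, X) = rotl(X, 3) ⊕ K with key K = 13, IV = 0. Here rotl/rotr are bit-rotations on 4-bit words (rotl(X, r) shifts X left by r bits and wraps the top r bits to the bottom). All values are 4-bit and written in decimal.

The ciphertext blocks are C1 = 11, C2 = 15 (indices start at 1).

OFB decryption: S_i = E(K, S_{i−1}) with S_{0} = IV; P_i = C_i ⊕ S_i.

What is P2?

P1: S = E(K, 0) = 13; 11 ⊕ 13 = 6.
P2: S = E(K, 13) = 3; 15 ⊕ 3 = 12.

P2 = 12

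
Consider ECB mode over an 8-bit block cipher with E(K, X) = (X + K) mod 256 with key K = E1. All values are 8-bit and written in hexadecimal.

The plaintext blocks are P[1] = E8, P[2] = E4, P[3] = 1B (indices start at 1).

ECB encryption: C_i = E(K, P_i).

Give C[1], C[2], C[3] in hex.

C[1] = C9, C[2] = C5, C[3] = FC

C[1]: E(K, E8) = C9.
C[2]: E(K, E4) = C5.
C[3]: E(K, 1B) = FC.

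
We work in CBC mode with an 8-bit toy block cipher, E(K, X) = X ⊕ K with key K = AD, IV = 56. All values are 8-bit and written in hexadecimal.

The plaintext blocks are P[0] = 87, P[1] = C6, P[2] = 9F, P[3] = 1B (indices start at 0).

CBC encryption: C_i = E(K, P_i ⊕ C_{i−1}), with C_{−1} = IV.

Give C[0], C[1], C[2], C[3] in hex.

C[0]: P[0] ⊕ 56 = D1; E(K, D1) = 7C.
C[1]: P[1] ⊕ 7C = BA; E(K, BA) = 17.
C[2]: P[2] ⊕ 17 = 88; E(K, 88) = 25.
C[3]: P[3] ⊕ 25 = 3E; E(K, 3E) = 93.

C[0] = 7C, C[1] = 17, C[2] = 25, C[3] = 93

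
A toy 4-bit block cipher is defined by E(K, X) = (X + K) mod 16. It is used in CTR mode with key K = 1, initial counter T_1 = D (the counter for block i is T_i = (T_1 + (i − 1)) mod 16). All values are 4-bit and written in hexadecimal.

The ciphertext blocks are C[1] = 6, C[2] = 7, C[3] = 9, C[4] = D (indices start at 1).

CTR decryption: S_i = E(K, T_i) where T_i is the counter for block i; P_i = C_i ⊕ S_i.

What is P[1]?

P[1] = 8

P[1]: T = D, S = E(K, T) = E; 6 ⊕ E = 8.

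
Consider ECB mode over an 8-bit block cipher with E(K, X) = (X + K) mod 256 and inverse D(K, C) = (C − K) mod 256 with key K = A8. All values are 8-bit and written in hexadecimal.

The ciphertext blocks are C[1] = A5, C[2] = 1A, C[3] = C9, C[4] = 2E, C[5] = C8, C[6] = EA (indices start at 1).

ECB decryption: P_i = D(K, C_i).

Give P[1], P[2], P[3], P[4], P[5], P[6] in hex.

P[1]: D(K, A5) = FD.
P[2]: D(K, 1A) = 72.
P[3]: D(K, C9) = 21.
P[4]: D(K, 2E) = 86.
P[5]: D(K, C8) = 20.
P[6]: D(K, EA) = 42.

P[1] = FD, P[2] = 72, P[3] = 21, P[4] = 86, P[5] = 20, P[6] = 42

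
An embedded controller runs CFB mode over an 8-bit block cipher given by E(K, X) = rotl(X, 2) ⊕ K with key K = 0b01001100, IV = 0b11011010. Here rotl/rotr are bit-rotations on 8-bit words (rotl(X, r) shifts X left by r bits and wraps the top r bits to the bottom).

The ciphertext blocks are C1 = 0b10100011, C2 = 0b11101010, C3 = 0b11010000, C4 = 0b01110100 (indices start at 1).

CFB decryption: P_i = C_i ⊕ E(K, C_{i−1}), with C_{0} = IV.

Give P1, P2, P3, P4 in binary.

P1 = 0b10000100, P2 = 0b00101000, P3 = 0b00110111, P4 = 0b01111011

P1: E(K, 0b11011010) = 0b00100111; 0b10100011 ⊕ 0b00100111 = 0b10000100.
P2: E(K, 0b10100011) = 0b11000010; 0b11101010 ⊕ 0b11000010 = 0b00101000.
P3: E(K, 0b11101010) = 0b11100111; 0b11010000 ⊕ 0b11100111 = 0b00110111.
P4: E(K, 0b11010000) = 0b00001111; 0b01110100 ⊕ 0b00001111 = 0b01111011.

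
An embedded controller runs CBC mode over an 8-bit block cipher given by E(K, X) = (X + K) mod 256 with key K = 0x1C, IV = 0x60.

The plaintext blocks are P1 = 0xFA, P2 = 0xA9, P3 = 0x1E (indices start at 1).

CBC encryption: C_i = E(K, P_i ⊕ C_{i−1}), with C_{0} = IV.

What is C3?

C1: P1 ⊕ 0x60 = 0x9A; E(K, 0x9A) = 0xB6.
C2: P2 ⊕ 0xB6 = 0x1F; E(K, 0x1F) = 0x3B.
C3: P3 ⊕ 0x3B = 0x25; E(K, 0x25) = 0x41.

C3 = 0x41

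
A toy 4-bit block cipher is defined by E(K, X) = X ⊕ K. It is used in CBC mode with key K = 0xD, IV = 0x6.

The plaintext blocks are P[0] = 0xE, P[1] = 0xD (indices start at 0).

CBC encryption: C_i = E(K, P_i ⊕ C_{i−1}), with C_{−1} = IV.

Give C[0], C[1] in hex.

C[0]: P[0] ⊕ 0x6 = 0x8; E(K, 0x8) = 0x5.
C[1]: P[1] ⊕ 0x5 = 0x8; E(K, 0x8) = 0x5.

C[0] = 0x5, C[1] = 0x5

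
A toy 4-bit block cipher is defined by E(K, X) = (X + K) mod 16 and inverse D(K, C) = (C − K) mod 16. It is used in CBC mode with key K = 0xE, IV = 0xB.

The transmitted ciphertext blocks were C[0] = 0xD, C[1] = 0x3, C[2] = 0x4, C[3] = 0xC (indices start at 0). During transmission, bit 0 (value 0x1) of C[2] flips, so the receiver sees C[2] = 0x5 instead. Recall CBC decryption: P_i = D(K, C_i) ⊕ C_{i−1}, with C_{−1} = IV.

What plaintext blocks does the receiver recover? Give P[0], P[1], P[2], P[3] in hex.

Only C[2] changed, to 0x5. In CBC, a change in C_i garbles P_i and flips the same bit in P_{i+1}. Decrypting the received ciphertext:
P[0]: D(K, 0xD) = 0xF; 0xF ⊕ 0xB = 0x4.
P[1]: D(K, 0x3) = 0x5; 0x5 ⊕ 0xD = 0x8.
P[2]: D(K, 0x5) = 0x7; 0x7 ⊕ 0x3 = 0x4.
P[3]: D(K, 0xC) = 0xE; 0xE ⊕ 0x5 = 0xB.
Blocks that differ from the original plaintext: P[2], P[3].

P[0] = 0x4, P[1] = 0x8, P[2] = 0x4, P[3] = 0xB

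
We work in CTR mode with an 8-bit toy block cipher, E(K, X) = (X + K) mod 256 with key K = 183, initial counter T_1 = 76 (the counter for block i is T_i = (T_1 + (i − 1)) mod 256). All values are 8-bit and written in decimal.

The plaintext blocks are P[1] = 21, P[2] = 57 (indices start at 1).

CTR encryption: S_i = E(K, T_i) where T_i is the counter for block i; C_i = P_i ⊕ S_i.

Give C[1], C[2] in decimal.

C[1]: T = 76, S = E(K, T) = 3; 21 ⊕ 3 = 22.
C[2]: T = 77, S = E(K, T) = 4; 57 ⊕ 4 = 61.

C[1] = 22, C[2] = 61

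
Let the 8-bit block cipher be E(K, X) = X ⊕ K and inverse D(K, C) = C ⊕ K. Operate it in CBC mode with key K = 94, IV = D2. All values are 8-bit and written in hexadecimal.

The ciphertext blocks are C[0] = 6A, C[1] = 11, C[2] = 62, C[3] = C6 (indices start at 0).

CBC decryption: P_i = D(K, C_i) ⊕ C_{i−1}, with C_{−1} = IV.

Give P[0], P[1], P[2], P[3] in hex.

P[0] = 2C, P[1] = EF, P[2] = E7, P[3] = 30

P[0]: D(K, 6A) = FE; FE ⊕ D2 = 2C.
P[1]: D(K, 11) = 85; 85 ⊕ 6A = EF.
P[2]: D(K, 62) = F6; F6 ⊕ 11 = E7.
P[3]: D(K, C6) = 52; 52 ⊕ 62 = 30.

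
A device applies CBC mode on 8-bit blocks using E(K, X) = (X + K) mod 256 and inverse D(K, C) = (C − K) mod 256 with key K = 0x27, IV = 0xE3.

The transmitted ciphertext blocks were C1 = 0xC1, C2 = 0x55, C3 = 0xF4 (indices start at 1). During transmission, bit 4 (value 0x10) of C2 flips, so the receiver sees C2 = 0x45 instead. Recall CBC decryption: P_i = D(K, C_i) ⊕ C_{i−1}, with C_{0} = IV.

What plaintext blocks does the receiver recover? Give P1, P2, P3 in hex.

Only C2 changed, to 0x45. In CBC, a change in C_i garbles P_i and flips the same bit in P_{i+1}. Decrypting the received ciphertext:
P1: D(K, 0xC1) = 0x9A; 0x9A ⊕ 0xE3 = 0x79.
P2: D(K, 0x45) = 0x1E; 0x1E ⊕ 0xC1 = 0xDF.
P3: D(K, 0xF4) = 0xCD; 0xCD ⊕ 0x45 = 0x88.
Blocks that differ from the original plaintext: P2, P3.

P1 = 0x79, P2 = 0xDF, P3 = 0x88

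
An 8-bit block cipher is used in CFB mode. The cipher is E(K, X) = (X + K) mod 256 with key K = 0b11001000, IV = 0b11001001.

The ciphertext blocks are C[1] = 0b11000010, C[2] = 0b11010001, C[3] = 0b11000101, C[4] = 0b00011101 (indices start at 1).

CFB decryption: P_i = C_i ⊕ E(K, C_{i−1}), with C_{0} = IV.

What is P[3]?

P[3]: E(K, 0b11010001) = 0b10011001; 0b11000101 ⊕ 0b10011001 = 0b01011100.

P[3] = 0b01011100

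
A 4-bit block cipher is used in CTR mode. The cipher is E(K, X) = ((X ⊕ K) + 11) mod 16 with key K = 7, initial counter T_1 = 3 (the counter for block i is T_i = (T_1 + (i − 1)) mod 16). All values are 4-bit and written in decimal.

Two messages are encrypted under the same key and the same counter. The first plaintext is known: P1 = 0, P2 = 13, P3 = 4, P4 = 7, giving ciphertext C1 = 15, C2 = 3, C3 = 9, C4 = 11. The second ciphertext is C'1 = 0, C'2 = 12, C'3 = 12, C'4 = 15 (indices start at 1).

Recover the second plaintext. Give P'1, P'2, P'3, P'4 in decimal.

In CTR with a reused counter, both messages share the same keystream S_i, so C_i ⊕ C'_i = P_i ⊕ P'_i and thus P'_i = P_i ⊕ C_i ⊕ C'_i.
P'1: 0 ⊕ 15 ⊕ 0 = 15.
P'2: 13 ⊕ 3 ⊕ 12 = 2.
P'3: 4 ⊕ 9 ⊕ 12 = 1.
P'4: 7 ⊕ 11 ⊕ 15 = 3.

P'1 = 15, P'2 = 2, P'3 = 1, P'4 = 3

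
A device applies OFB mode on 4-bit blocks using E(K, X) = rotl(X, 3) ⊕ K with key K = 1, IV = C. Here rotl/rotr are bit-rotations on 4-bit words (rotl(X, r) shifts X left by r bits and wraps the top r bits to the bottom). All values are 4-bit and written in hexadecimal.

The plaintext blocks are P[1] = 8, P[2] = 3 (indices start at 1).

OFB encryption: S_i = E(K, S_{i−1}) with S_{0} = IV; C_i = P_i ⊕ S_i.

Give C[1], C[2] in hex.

C[1] = F, C[2] = 9

C[1]: S = E(K, C) = 7; 8 ⊕ 7 = F.
C[2]: S = E(K, 7) = A; 3 ⊕ A = 9.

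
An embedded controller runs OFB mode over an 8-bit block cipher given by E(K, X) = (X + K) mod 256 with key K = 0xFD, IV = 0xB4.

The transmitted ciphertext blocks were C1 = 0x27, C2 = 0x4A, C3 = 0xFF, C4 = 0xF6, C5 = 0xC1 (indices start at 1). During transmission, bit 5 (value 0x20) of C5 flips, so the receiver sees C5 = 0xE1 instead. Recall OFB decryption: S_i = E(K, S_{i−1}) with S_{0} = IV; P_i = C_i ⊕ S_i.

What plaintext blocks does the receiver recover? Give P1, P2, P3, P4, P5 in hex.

Only C5 changed, to 0xE1. In OFB, a change in C_i flips the same bit in P_i only; the keystream is unaffected. Decrypting the received ciphertext:
P1: S = E(K, 0xB4) = 0xB1; 0x27 ⊕ 0xB1 = 0x96.
P2: S = E(K, 0xB1) = 0xAE; 0x4A ⊕ 0xAE = 0xE4.
P3: S = E(K, 0xAE) = 0xAB; 0xFF ⊕ 0xAB = 0x54.
P4: S = E(K, 0xAB) = 0xA8; 0xF6 ⊕ 0xA8 = 0x5E.
P5: S = E(K, 0xA8) = 0xA5; 0xE1 ⊕ 0xA5 = 0x44.
Blocks that differ from the original plaintext: P5.

P1 = 0x96, P2 = 0xE4, P3 = 0x54, P4 = 0x5E, P5 = 0x44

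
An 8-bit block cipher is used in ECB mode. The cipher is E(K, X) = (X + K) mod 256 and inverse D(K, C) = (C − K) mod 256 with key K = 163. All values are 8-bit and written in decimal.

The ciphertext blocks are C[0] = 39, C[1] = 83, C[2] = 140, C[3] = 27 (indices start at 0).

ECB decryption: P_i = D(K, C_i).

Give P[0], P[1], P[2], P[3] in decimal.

P[0]: D(K, 39) = 132.
P[1]: D(K, 83) = 176.
P[2]: D(K, 140) = 233.
P[3]: D(K, 27) = 120.

P[0] = 132, P[1] = 176, P[2] = 233, P[3] = 120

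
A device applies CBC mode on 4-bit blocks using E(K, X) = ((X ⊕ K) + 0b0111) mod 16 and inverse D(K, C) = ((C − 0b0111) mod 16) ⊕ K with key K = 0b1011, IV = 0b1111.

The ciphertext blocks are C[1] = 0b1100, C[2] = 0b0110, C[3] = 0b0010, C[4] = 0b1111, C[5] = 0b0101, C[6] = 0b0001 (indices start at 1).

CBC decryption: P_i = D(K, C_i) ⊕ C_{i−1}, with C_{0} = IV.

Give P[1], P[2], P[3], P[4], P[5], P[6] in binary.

P[1] = 0b0001, P[2] = 0b1000, P[3] = 0b0110, P[4] = 0b0001, P[5] = 0b1010, P[6] = 0b0100

P[1]: D(K, 0b1100) = 0b1110; 0b1110 ⊕ 0b1111 = 0b0001.
P[2]: D(K, 0b0110) = 0b0100; 0b0100 ⊕ 0b1100 = 0b1000.
P[3]: D(K, 0b0010) = 0b0000; 0b0000 ⊕ 0b0110 = 0b0110.
P[4]: D(K, 0b1111) = 0b0011; 0b0011 ⊕ 0b0010 = 0b0001.
P[5]: D(K, 0b0101) = 0b0101; 0b0101 ⊕ 0b1111 = 0b1010.
P[6]: D(K, 0b0001) = 0b0001; 0b0001 ⊕ 0b0101 = 0b0100.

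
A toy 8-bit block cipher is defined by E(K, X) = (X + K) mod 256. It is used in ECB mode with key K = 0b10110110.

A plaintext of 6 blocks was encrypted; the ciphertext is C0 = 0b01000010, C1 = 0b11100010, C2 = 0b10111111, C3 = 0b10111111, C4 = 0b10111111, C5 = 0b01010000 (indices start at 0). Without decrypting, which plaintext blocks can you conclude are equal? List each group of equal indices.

P2 = P3 = P4

ECB encrypts each block independently with the same key, so equal ciphertext blocks imply equal plaintext blocks.
C2 = C3 = C4 = 0b10111111, so P2 = P3 = P4.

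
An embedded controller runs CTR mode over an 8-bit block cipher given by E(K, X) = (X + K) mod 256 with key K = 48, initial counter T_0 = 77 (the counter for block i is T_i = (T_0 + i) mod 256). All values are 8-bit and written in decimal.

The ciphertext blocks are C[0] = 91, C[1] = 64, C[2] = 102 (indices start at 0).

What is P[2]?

CTR decryption: S_i = E(K, T_i) where T_i is the counter for block i; P_i = C_i ⊕ S_i.
P[2]: T = 79, S = E(K, T) = 127; 102 ⊕ 127 = 25.

P[2] = 25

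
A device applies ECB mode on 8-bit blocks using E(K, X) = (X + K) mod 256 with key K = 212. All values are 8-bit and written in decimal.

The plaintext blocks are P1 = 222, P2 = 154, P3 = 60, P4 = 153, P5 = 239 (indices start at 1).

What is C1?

ECB encryption: C_i = E(K, P_i).
C1: E(K, 222) = 178.

C1 = 178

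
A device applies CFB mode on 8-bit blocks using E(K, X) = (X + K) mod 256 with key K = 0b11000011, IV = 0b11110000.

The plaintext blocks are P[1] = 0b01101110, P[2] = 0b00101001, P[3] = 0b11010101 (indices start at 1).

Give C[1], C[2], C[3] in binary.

C[1] = 0b11011101, C[2] = 0b10001001, C[3] = 0b10011001

CFB encryption: C_i = P_i ⊕ E(K, C_{i−1}), with C_{0} = IV.
C[1]: E(K, 0b11110000) = 0b10110011; 0b01101110 ⊕ 0b10110011 = 0b11011101.
C[2]: E(K, 0b11011101) = 0b10100000; 0b00101001 ⊕ 0b10100000 = 0b10001001.
C[3]: E(K, 0b10001001) = 0b01001100; 0b11010101 ⊕ 0b01001100 = 0b10011001.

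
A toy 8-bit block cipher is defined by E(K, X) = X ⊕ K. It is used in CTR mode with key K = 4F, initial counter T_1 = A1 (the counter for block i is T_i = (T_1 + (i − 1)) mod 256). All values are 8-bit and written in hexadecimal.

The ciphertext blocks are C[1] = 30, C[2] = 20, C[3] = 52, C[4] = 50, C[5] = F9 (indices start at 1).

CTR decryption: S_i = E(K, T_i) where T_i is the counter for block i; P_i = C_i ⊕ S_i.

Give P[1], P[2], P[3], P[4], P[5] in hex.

P[1]: T = A1, S = E(K, T) = EE; 30 ⊕ EE = DE.
P[2]: T = A2, S = E(K, T) = ED; 20 ⊕ ED = CD.
P[3]: T = A3, S = E(K, T) = EC; 52 ⊕ EC = BE.
P[4]: T = A4, S = E(K, T) = EB; 50 ⊕ EB = BB.
P[5]: T = A5, S = E(K, T) = EA; F9 ⊕ EA = 13.

P[1] = DE, P[2] = CD, P[3] = BE, P[4] = BB, P[5] = 13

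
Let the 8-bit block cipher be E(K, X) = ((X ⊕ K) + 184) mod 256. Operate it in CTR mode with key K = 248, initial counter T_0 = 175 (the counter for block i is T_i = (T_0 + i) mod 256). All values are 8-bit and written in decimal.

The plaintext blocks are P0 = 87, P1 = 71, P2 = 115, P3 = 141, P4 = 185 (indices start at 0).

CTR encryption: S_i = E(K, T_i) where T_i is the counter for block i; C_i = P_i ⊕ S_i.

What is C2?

C2 = 114

C0: T = 175, S = E(K, T) = 15; 87 ⊕ 15 = 88.
C1: T = 176, S = E(K, T) = 0; 71 ⊕ 0 = 71.
C2: T = 177, S = E(K, T) = 1; 115 ⊕ 1 = 114.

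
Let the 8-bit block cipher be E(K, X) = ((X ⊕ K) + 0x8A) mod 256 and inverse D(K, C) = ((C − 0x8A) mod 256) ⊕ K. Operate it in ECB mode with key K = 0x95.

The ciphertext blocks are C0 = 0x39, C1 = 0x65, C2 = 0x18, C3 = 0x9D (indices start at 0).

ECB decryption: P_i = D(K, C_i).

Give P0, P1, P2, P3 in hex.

P0 = 0x3A, P1 = 0x4E, P2 = 0x1B, P3 = 0x86

P0: D(K, 0x39) = 0x3A.
P1: D(K, 0x65) = 0x4E.
P2: D(K, 0x18) = 0x1B.
P3: D(K, 0x9D) = 0x86.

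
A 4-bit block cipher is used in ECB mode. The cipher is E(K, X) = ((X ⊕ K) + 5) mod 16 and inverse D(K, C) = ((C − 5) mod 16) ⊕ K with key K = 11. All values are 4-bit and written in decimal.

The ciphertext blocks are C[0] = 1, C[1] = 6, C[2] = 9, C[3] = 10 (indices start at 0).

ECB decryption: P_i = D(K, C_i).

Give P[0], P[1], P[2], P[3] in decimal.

P[0] = 7, P[1] = 10, P[2] = 15, P[3] = 14

P[0]: D(K, 1) = 7.
P[1]: D(K, 6) = 10.
P[2]: D(K, 9) = 15.
P[3]: D(K, 10) = 14.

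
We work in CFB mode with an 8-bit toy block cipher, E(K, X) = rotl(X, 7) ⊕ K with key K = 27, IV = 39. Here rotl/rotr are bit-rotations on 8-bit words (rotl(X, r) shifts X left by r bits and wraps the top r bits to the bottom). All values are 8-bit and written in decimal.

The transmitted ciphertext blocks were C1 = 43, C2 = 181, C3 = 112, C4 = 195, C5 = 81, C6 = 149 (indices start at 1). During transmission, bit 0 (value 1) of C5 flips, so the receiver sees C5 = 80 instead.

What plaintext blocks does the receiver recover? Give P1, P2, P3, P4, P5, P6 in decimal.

CFB decryption: P_i = C_i ⊕ E(K, C_{i−1}), with C_{0} = IV.
Only C5 changed, to 80. In CFB, a change in C_i flips the same bit in P_i and garbles P_{i+1}. Decrypting the received ciphertext:
P1: E(K, 39) = 136; 43 ⊕ 136 = 163.
P2: E(K, 43) = 142; 181 ⊕ 142 = 59.
P3: E(K, 181) = 193; 112 ⊕ 193 = 177.
P4: E(K, 112) = 35; 195 ⊕ 35 = 224.
P5: E(K, 195) = 250; 80 ⊕ 250 = 170.
P6: E(K, 80) = 51; 149 ⊕ 51 = 166.
Blocks that differ from the original plaintext: P5, P6.

P1 = 163, P2 = 59, P3 = 177, P4 = 224, P5 = 170, P6 = 166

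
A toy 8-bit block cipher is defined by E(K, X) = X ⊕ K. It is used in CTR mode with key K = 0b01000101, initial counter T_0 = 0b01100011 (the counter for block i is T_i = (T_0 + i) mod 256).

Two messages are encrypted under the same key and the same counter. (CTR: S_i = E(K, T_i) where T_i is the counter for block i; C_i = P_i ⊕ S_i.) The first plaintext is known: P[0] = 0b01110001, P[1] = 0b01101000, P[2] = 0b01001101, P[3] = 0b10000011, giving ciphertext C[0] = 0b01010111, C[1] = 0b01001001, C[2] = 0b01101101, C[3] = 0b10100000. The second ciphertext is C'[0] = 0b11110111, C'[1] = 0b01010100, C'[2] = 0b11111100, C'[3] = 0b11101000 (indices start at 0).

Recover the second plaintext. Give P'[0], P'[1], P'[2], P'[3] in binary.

In CTR with a reused counter, both messages share the same keystream S_i, so C_i ⊕ C'_i = P_i ⊕ P'_i and thus P'_i = P_i ⊕ C_i ⊕ C'_i.
P'[0]: 0b01110001 ⊕ 0b01010111 ⊕ 0b11110111 = 0b11010001.
P'[1]: 0b01101000 ⊕ 0b01001001 ⊕ 0b01010100 = 0b01110101.
P'[2]: 0b01001101 ⊕ 0b01101101 ⊕ 0b11111100 = 0b11011100.
P'[3]: 0b10000011 ⊕ 0b10100000 ⊕ 0b11101000 = 0b11001011.

P'[0] = 0b11010001, P'[1] = 0b01110101, P'[2] = 0b11011100, P'[3] = 0b11001011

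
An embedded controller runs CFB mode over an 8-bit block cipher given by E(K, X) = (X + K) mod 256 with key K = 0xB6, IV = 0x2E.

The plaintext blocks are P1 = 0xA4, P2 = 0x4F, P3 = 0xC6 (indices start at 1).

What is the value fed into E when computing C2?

0x40

CFB encryption: C_i = P_i ⊕ E(K, C_{i−1}), with C_{0} = IV.
C1: E(K, 0x2E) = 0xE4; 0xA4 ⊕ 0xE4 = 0x40.
C2: E(K, 0x40) = 0xF6; 0x4F ⊕ 0xF6 = 0xB9.
So the input to E for block 2 is 0x40.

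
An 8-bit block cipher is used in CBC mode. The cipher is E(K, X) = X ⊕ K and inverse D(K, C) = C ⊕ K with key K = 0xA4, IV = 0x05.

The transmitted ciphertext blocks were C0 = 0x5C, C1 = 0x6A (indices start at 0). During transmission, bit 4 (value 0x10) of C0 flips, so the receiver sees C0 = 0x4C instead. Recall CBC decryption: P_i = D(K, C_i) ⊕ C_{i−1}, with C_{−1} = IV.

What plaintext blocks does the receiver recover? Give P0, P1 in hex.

P0 = 0xED, P1 = 0x82

Only C0 changed, to 0x4C. In CBC, a change in C_i garbles P_i and flips the same bit in P_{i+1}. Decrypting the received ciphertext:
P0: D(K, 0x4C) = 0xE8; 0xE8 ⊕ 0x05 = 0xED.
P1: D(K, 0x6A) = 0xCE; 0xCE ⊕ 0x4C = 0x82.
Blocks that differ from the original plaintext: P0, P1.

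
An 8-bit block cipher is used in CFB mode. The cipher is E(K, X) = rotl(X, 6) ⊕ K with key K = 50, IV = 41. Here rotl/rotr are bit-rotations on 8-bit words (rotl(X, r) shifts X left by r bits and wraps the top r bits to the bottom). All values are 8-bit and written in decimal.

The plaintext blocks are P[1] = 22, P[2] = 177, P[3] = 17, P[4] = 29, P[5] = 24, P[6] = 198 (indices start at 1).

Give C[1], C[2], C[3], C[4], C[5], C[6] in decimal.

C[1] = 110, C[2] = 24, C[3] = 37, C[4] = 102, C[5] = 179, C[6] = 24

CFB encryption: C_i = P_i ⊕ E(K, C_{i−1}), with C_{0} = IV.
C[1]: E(K, 41) = 120; 22 ⊕ 120 = 110.
C[2]: E(K, 110) = 169; 177 ⊕ 169 = 24.
C[3]: E(K, 24) = 52; 17 ⊕ 52 = 37.
C[4]: E(K, 37) = 123; 29 ⊕ 123 = 102.
C[5]: E(K, 102) = 171; 24 ⊕ 171 = 179.
C[6]: E(K, 179) = 222; 198 ⊕ 222 = 24.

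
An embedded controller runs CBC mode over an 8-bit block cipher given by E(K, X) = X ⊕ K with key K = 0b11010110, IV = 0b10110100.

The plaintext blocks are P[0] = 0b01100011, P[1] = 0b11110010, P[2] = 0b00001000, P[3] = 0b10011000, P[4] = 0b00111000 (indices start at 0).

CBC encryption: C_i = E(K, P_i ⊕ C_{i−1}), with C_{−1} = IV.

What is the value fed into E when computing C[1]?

C[0]: P[0] ⊕ 0b10110100 = 0b11010111; E(K, 0b11010111) = 0b00000001.
C[1]: P[1] ⊕ 0b00000001 = 0b11110011; E(K, 0b11110011) = 0b00100101.
So the input to E for block [1] is 0b11110011.

0b11110011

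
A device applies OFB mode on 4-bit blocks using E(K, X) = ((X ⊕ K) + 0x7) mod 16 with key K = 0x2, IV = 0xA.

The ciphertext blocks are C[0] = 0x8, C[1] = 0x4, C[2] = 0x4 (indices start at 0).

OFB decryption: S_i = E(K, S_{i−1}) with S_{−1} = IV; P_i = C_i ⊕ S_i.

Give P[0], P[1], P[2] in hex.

P[0] = 0x7, P[1] = 0x0, P[2] = 0x9

P[0]: S = E(K, 0xA) = 0xF; 0x8 ⊕ 0xF = 0x7.
P[1]: S = E(K, 0xF) = 0x4; 0x4 ⊕ 0x4 = 0x0.
P[2]: S = E(K, 0x4) = 0xD; 0x4 ⊕ 0xD = 0x9.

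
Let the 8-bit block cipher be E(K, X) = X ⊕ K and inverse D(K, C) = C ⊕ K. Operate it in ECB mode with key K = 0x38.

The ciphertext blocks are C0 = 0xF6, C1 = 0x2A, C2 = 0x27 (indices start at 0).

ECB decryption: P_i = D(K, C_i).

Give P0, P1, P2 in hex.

P0 = 0xCE, P1 = 0x12, P2 = 0x1F

P0: D(K, 0xF6) = 0xCE.
P1: D(K, 0x2A) = 0x12.
P2: D(K, 0x27) = 0x1F.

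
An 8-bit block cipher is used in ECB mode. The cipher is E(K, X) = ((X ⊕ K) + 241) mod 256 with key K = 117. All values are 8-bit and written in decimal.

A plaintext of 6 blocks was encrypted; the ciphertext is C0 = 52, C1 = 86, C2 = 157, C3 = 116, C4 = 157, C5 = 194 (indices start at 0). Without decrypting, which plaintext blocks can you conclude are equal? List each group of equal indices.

P2 = P4

ECB encrypts each block independently with the same key, so equal ciphertext blocks imply equal plaintext blocks.
C2 = C4 = 157, so P2 = P4.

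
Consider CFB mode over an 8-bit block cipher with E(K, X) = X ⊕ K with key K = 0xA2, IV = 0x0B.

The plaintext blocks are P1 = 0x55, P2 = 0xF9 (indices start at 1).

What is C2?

C2 = 0xA7

CFB encryption: C_i = P_i ⊕ E(K, C_{i−1}), with C_{0} = IV.
C1: E(K, 0x0B) = 0xA9; 0x55 ⊕ 0xA9 = 0xFC.
C2: E(K, 0xFC) = 0x5E; 0xF9 ⊕ 0x5E = 0xA7.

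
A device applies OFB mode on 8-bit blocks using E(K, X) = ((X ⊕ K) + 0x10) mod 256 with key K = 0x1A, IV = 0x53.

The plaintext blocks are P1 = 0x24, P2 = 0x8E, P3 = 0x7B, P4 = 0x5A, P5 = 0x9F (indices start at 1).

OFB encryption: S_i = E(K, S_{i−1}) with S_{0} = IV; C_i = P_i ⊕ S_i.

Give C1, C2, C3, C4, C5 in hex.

C1: S = E(K, 0x53) = 0x59; 0x24 ⊕ 0x59 = 0x7D.
C2: S = E(K, 0x59) = 0x53; 0x8E ⊕ 0x53 = 0xDD.
C3: S = E(K, 0x53) = 0x59; 0x7B ⊕ 0x59 = 0x22.
C4: S = E(K, 0x59) = 0x53; 0x5A ⊕ 0x53 = 0x09.
C5: S = E(K, 0x53) = 0x59; 0x9F ⊕ 0x59 = 0xC6.

C1 = 0x7D, C2 = 0xDD, C3 = 0x22, C4 = 0x09, C5 = 0xC6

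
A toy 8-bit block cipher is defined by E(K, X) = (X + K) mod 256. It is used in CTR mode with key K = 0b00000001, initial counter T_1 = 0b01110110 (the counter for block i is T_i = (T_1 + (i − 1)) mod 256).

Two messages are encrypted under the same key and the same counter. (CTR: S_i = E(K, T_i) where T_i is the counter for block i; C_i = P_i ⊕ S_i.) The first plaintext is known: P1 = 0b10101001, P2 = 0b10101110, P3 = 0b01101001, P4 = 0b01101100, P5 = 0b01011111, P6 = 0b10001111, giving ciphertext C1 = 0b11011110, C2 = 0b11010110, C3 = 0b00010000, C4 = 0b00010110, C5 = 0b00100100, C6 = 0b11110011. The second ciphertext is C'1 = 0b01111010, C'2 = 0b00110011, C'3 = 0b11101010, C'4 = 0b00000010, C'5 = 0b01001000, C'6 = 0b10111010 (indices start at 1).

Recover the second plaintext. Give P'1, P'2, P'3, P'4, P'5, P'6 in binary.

In CTR with a reused counter, both messages share the same keystream S_i, so C_i ⊕ C'_i = P_i ⊕ P'_i and thus P'_i = P_i ⊕ C_i ⊕ C'_i.
P'1: 0b10101001 ⊕ 0b11011110 ⊕ 0b01111010 = 0b00001101.
P'2: 0b10101110 ⊕ 0b11010110 ⊕ 0b00110011 = 0b01001011.
P'3: 0b01101001 ⊕ 0b00010000 ⊕ 0b11101010 = 0b10010011.
P'4: 0b01101100 ⊕ 0b00010110 ⊕ 0b00000010 = 0b01111000.
P'5: 0b01011111 ⊕ 0b00100100 ⊕ 0b01001000 = 0b00110011.
P'6: 0b10001111 ⊕ 0b11110011 ⊕ 0b10111010 = 0b11000110.

P'1 = 0b00001101, P'2 = 0b01001011, P'3 = 0b10010011, P'4 = 0b01111000, P'5 = 0b00110011, P'6 = 0b11000110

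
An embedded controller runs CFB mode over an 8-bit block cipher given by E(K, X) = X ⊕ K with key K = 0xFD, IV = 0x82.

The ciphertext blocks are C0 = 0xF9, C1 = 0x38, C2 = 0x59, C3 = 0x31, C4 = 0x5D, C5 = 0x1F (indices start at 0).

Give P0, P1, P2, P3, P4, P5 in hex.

CFB decryption: P_i = C_i ⊕ E(K, C_{i−1}), with C_{−1} = IV.
P0: E(K, 0x82) = 0x7F; 0xF9 ⊕ 0x7F = 0x86.
P1: E(K, 0xF9) = 0x04; 0x38 ⊕ 0x04 = 0x3C.
P2: E(K, 0x38) = 0xC5; 0x59 ⊕ 0xC5 = 0x9C.
P3: E(K, 0x59) = 0xA4; 0x31 ⊕ 0xA4 = 0x95.
P4: E(K, 0x31) = 0xCC; 0x5D ⊕ 0xCC = 0x91.
P5: E(K, 0x5D) = 0xA0; 0x1F ⊕ 0xA0 = 0xBF.

P0 = 0x86, P1 = 0x3C, P2 = 0x9C, P3 = 0x95, P4 = 0x91, P5 = 0xBF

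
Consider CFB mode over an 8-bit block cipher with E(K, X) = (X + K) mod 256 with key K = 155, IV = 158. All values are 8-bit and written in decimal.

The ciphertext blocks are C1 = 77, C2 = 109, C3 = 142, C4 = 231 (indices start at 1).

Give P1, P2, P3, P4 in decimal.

P1 = 116, P2 = 133, P3 = 134, P4 = 206

CFB decryption: P_i = C_i ⊕ E(K, C_{i−1}), with C_{0} = IV.
P1: E(K, 158) = 57; 77 ⊕ 57 = 116.
P2: E(K, 77) = 232; 109 ⊕ 232 = 133.
P3: E(K, 109) = 8; 142 ⊕ 8 = 134.
P4: E(K, 142) = 41; 231 ⊕ 41 = 206.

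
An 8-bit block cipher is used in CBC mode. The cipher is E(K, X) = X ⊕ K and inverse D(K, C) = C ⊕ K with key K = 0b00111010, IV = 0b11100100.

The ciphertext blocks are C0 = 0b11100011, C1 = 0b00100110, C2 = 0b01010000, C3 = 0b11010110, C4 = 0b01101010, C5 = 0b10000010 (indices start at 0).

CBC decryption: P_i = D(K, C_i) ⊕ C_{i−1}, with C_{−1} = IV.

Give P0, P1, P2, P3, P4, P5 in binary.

P0: D(K, 0b11100011) = 0b11011001; 0b11011001 ⊕ 0b11100100 = 0b00111101.
P1: D(K, 0b00100110) = 0b00011100; 0b00011100 ⊕ 0b11100011 = 0b11111111.
P2: D(K, 0b01010000) = 0b01101010; 0b01101010 ⊕ 0b00100110 = 0b01001100.
P3: D(K, 0b11010110) = 0b11101100; 0b11101100 ⊕ 0b01010000 = 0b10111100.
P4: D(K, 0b01101010) = 0b01010000; 0b01010000 ⊕ 0b11010110 = 0b10000110.
P5: D(K, 0b10000010) = 0b10111000; 0b10111000 ⊕ 0b01101010 = 0b11010010.

P0 = 0b00111101, P1 = 0b11111111, P2 = 0b01001100, P3 = 0b10111100, P4 = 0b10000110, P5 = 0b11010010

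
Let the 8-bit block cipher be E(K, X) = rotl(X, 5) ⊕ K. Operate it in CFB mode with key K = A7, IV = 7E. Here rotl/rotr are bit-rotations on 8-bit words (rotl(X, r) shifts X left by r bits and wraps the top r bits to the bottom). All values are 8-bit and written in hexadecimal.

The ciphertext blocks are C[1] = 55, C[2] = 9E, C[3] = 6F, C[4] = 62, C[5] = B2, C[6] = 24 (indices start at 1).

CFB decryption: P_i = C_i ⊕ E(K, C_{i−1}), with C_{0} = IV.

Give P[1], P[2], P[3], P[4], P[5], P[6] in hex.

P[1]: E(K, 7E) = 68; 55 ⊕ 68 = 3D.
P[2]: E(K, 55) = 0D; 9E ⊕ 0D = 93.
P[3]: E(K, 9E) = 74; 6F ⊕ 74 = 1B.
P[4]: E(K, 6F) = 4A; 62 ⊕ 4A = 28.
P[5]: E(K, 62) = EB; B2 ⊕ EB = 59.
P[6]: E(K, B2) = F1; 24 ⊕ F1 = D5.

P[1] = 3D, P[2] = 93, P[3] = 1B, P[4] = 28, P[5] = 59, P[6] = D5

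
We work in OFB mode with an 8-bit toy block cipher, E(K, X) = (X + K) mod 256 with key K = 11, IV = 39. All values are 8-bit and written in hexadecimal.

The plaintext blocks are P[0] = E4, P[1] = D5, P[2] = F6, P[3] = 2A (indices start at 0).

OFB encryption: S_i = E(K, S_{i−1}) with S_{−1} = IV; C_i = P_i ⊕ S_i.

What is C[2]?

C[2] = 9A

C[0]: S = E(K, 39) = 4A; E4 ⊕ 4A = AE.
C[1]: S = E(K, 4A) = 5B; D5 ⊕ 5B = 8E.
C[2]: S = E(K, 5B) = 6C; F6 ⊕ 6C = 9A.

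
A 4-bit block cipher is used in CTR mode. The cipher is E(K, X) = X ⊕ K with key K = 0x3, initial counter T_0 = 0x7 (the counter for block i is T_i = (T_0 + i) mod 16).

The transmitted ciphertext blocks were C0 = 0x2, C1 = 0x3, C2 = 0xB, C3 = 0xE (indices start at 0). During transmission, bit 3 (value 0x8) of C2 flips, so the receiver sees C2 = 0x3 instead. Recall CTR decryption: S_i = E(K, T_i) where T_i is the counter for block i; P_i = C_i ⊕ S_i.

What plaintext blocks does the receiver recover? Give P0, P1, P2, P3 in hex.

P0 = 0x6, P1 = 0x8, P2 = 0x9, P3 = 0x7

Only C2 changed, to 0x3. In CTR, a change in C_i flips the same bit in P_i only; the keystream is unaffected. Decrypting the received ciphertext:
P0: T = 0x7, S = E(K, T) = 0x4; 0x2 ⊕ 0x4 = 0x6.
P1: T = 0x8, S = E(K, T) = 0xB; 0x3 ⊕ 0xB = 0x8.
P2: T = 0x9, S = E(K, T) = 0xA; 0x3 ⊕ 0xA = 0x9.
P3: T = 0xA, S = E(K, T) = 0x9; 0xE ⊕ 0x9 = 0x7.
Blocks that differ from the original plaintext: P2.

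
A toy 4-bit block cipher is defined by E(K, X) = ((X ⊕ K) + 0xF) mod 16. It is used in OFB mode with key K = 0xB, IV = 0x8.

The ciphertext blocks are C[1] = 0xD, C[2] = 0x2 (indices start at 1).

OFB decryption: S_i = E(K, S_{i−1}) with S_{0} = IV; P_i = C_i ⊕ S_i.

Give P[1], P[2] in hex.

P[1]: S = E(K, 0x8) = 0x2; 0xD ⊕ 0x2 = 0xF.
P[2]: S = E(K, 0x2) = 0x8; 0x2 ⊕ 0x8 = 0xA.

P[1] = 0xF, P[2] = 0xA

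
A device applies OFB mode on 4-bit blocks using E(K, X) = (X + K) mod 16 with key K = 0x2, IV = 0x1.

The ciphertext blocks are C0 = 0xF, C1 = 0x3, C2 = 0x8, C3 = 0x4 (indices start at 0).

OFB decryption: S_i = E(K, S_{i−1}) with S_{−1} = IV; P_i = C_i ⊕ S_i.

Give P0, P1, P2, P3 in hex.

P0: S = E(K, 0x1) = 0x3; 0xF ⊕ 0x3 = 0xC.
P1: S = E(K, 0x3) = 0x5; 0x3 ⊕ 0x5 = 0x6.
P2: S = E(K, 0x5) = 0x7; 0x8 ⊕ 0x7 = 0xF.
P3: S = E(K, 0x7) = 0x9; 0x4 ⊕ 0x9 = 0xD.

P0 = 0xC, P1 = 0x6, P2 = 0xF, P3 = 0xD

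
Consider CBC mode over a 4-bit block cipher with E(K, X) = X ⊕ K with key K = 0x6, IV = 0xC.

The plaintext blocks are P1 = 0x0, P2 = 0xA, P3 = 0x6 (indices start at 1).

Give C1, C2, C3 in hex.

CBC encryption: C_i = E(K, P_i ⊕ C_{i−1}), with C_{0} = IV.
C1: P1 ⊕ 0xC = 0xC; E(K, 0xC) = 0xA.
C2: P2 ⊕ 0xA = 0x0; E(K, 0x0) = 0x6.
C3: P3 ⊕ 0x6 = 0x0; E(K, 0x0) = 0x6.

C1 = 0xA, C2 = 0x6, C3 = 0x6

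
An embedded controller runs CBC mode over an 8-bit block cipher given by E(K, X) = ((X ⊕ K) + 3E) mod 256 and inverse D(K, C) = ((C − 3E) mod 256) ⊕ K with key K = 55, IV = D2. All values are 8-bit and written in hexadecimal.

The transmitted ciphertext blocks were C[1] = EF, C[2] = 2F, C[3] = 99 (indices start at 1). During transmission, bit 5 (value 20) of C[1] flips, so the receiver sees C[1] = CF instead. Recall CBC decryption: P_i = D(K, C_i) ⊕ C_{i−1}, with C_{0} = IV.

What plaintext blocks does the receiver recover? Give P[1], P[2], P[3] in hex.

P[1] = 16, P[2] = 6B, P[3] = 21

Only C[1] changed, to CF. In CBC, a change in C_i garbles P_i and flips the same bit in P_{i+1}. Decrypting the received ciphertext:
P[1]: D(K, CF) = C4; C4 ⊕ D2 = 16.
P[2]: D(K, 2F) = A4; A4 ⊕ CF = 6B.
P[3]: D(K, 99) = 0E; 0E ⊕ 2F = 21.
Blocks that differ from the original plaintext: P[1], P[2].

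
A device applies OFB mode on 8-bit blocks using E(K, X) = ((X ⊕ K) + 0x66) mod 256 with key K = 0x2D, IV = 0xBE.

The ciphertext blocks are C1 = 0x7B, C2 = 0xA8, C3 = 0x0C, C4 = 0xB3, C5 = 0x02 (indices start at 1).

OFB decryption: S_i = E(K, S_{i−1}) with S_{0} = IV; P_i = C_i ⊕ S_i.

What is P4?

P4 = 0x05

P1: S = E(K, 0xBE) = 0xF9; 0x7B ⊕ 0xF9 = 0x82.
P2: S = E(K, 0xF9) = 0x3A; 0xA8 ⊕ 0x3A = 0x92.
P3: S = E(K, 0x3A) = 0x7D; 0x0C ⊕ 0x7D = 0x71.
P4: S = E(K, 0x7D) = 0xB6; 0xB3 ⊕ 0xB6 = 0x05.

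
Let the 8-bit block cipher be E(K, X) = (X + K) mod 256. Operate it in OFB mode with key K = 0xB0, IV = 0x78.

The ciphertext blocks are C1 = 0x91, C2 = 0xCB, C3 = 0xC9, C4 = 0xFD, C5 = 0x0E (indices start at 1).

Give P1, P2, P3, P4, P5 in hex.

P1 = 0xB9, P2 = 0x13, P3 = 0x41, P4 = 0xC5, P5 = 0xE6

OFB decryption: S_i = E(K, S_{i−1}) with S_{0} = IV; P_i = C_i ⊕ S_i.
P1: S = E(K, 0x78) = 0x28; 0x91 ⊕ 0x28 = 0xB9.
P2: S = E(K, 0x28) = 0xD8; 0xCB ⊕ 0xD8 = 0x13.
P3: S = E(K, 0xD8) = 0x88; 0xC9 ⊕ 0x88 = 0x41.
P4: S = E(K, 0x88) = 0x38; 0xFD ⊕ 0x38 = 0xC5.
P5: S = E(K, 0x38) = 0xE8; 0x0E ⊕ 0xE8 = 0xE6.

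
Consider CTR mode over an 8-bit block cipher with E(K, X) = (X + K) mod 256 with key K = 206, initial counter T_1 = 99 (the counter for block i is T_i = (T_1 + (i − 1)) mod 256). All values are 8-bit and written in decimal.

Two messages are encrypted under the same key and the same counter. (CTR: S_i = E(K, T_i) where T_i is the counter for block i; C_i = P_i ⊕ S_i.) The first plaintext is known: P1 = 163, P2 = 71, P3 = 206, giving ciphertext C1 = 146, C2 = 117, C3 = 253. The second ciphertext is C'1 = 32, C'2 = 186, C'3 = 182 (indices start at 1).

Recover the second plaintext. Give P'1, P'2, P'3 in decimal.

P'1 = 17, P'2 = 136, P'3 = 133

In CTR with a reused counter, both messages share the same keystream S_i, so C_i ⊕ C'_i = P_i ⊕ P'_i and thus P'_i = P_i ⊕ C_i ⊕ C'_i.
P'1: 163 ⊕ 146 ⊕ 32 = 17.
P'2: 71 ⊕ 117 ⊕ 186 = 136.
P'3: 206 ⊕ 253 ⊕ 182 = 133.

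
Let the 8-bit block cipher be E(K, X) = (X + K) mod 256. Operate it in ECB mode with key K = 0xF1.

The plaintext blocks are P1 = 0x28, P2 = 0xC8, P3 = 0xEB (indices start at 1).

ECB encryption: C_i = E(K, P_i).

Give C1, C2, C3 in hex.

C1 = 0x19, C2 = 0xB9, C3 = 0xDC

C1: E(K, 0x28) = 0x19.
C2: E(K, 0xC8) = 0xB9.
C3: E(K, 0xEB) = 0xDC.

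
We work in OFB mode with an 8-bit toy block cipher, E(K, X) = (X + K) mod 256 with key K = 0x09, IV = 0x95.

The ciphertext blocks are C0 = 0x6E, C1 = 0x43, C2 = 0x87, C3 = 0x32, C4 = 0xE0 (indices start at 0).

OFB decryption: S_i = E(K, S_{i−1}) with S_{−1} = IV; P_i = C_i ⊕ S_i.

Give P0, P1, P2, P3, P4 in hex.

P0 = 0xF0, P1 = 0xE4, P2 = 0x37, P3 = 0x8B, P4 = 0x22

P0: S = E(K, 0x95) = 0x9E; 0x6E ⊕ 0x9E = 0xF0.
P1: S = E(K, 0x9E) = 0xA7; 0x43 ⊕ 0xA7 = 0xE4.
P2: S = E(K, 0xA7) = 0xB0; 0x87 ⊕ 0xB0 = 0x37.
P3: S = E(K, 0xB0) = 0xB9; 0x32 ⊕ 0xB9 = 0x8B.
P4: S = E(K, 0xB9) = 0xC2; 0xE0 ⊕ 0xC2 = 0x22.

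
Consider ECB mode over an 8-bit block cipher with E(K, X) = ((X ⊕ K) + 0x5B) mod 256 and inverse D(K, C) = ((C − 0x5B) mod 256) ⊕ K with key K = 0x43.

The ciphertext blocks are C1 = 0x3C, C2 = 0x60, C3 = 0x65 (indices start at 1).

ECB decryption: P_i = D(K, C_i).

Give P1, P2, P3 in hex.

P1: D(K, 0x3C) = 0xA2.
P2: D(K, 0x60) = 0x46.
P3: D(K, 0x65) = 0x49.

P1 = 0xA2, P2 = 0x46, P3 = 0x49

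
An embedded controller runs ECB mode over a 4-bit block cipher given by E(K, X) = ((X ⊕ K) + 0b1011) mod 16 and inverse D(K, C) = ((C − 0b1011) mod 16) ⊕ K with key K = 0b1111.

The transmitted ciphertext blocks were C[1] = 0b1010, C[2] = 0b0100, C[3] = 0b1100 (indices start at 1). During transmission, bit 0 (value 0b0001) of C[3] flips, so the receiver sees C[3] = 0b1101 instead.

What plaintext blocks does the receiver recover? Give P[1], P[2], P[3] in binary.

P[1] = 0b0000, P[2] = 0b0110, P[3] = 0b1101

ECB decryption: P_i = D(K, C_i).
Only C[3] changed, to 0b1101. In ECB, a change in C_i affects only P_i. Decrypting the received ciphertext:
P[1]: D(K, 0b1010) = 0b0000.
P[2]: D(K, 0b0100) = 0b0110.
P[3]: D(K, 0b1101) = 0b1101.
Blocks that differ from the original plaintext: P[3].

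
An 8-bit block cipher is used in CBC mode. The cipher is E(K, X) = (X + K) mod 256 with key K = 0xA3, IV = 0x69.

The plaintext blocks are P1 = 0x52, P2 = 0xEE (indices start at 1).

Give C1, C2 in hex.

C1 = 0xDE, C2 = 0xD3

CBC encryption: C_i = E(K, P_i ⊕ C_{i−1}), with C_{0} = IV.
C1: P1 ⊕ 0x69 = 0x3B; E(K, 0x3B) = 0xDE.
C2: P2 ⊕ 0xDE = 0x30; E(K, 0x30) = 0xD3.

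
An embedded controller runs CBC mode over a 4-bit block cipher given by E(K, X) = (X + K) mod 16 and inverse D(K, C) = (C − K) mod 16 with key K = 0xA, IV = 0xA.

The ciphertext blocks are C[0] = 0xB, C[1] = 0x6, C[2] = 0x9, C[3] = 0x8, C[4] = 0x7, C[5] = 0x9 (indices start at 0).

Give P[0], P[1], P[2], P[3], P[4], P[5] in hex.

CBC decryption: P_i = D(K, C_i) ⊕ C_{i−1}, with C_{−1} = IV.
P[0]: D(K, 0xB) = 0x1; 0x1 ⊕ 0xA = 0xB.
P[1]: D(K, 0x6) = 0xC; 0xC ⊕ 0xB = 0x7.
P[2]: D(K, 0x9) = 0xF; 0xF ⊕ 0x6 = 0x9.
P[3]: D(K, 0x8) = 0xE; 0xE ⊕ 0x9 = 0x7.
P[4]: D(K, 0x7) = 0xD; 0xD ⊕ 0x8 = 0x5.
P[5]: D(K, 0x9) = 0xF; 0xF ⊕ 0x7 = 0x8.

P[0] = 0xB, P[1] = 0x7, P[2] = 0x9, P[3] = 0x7, P[4] = 0x5, P[5] = 0x8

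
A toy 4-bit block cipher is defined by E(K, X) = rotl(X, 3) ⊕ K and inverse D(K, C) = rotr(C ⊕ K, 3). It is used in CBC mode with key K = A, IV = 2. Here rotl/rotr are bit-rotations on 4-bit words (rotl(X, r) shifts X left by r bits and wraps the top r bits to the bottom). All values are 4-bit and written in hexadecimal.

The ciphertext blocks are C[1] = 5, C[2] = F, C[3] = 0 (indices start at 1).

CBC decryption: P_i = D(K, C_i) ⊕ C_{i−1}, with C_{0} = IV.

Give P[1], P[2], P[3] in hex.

P[1]: D(K, 5) = F; F ⊕ 2 = D.
P[2]: D(K, F) = A; A ⊕ 5 = F.
P[3]: D(K, 0) = 5; 5 ⊕ F = A.

P[1] = D, P[2] = F, P[3] = A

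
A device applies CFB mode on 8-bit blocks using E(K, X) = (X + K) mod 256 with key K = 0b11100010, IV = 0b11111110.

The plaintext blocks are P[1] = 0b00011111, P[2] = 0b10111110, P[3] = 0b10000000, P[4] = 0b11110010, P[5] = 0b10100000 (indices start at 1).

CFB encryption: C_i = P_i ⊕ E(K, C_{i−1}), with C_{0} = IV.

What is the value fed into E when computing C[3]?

C[1]: E(K, 0b11111110) = 0b11100000; 0b00011111 ⊕ 0b11100000 = 0b11111111.
C[2]: E(K, 0b11111111) = 0b11100001; 0b10111110 ⊕ 0b11100001 = 0b01011111.
C[3]: E(K, 0b01011111) = 0b01000001; 0b10000000 ⊕ 0b01000001 = 0b11000001.
So the input to E for block [3] is 0b01011111.

0b01011111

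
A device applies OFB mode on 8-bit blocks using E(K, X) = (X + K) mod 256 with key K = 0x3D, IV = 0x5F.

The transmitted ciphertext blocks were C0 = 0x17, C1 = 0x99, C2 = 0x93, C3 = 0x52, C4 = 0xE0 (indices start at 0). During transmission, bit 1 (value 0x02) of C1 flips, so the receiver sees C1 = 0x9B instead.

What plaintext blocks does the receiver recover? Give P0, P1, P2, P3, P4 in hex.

OFB decryption: S_i = E(K, S_{i−1}) with S_{−1} = IV; P_i = C_i ⊕ S_i.
Only C1 changed, to 0x9B. In OFB, a change in C_i flips the same bit in P_i only; the keystream is unaffected. Decrypting the received ciphertext:
P0: S = E(K, 0x5F) = 0x9C; 0x17 ⊕ 0x9C = 0x8B.
P1: S = E(K, 0x9C) = 0xD9; 0x9B ⊕ 0xD9 = 0x42.
P2: S = E(K, 0xD9) = 0x16; 0x93 ⊕ 0x16 = 0x85.
P3: S = E(K, 0x16) = 0x53; 0x52 ⊕ 0x53 = 0x01.
P4: S = E(K, 0x53) = 0x90; 0xE0 ⊕ 0x90 = 0x70.
Blocks that differ from the original plaintext: P1.

P0 = 0x8B, P1 = 0x42, P2 = 0x85, P3 = 0x01, P4 = 0x70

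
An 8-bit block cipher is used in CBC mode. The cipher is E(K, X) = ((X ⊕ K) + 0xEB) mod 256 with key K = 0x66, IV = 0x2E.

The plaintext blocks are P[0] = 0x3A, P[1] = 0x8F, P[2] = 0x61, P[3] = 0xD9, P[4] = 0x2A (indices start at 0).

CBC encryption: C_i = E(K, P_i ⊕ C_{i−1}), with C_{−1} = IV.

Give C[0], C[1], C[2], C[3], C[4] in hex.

C[0] = 0x5D, C[1] = 0x9F, C[2] = 0x83, C[3] = 0x27, C[4] = 0x56

C[0]: P[0] ⊕ 0x2E = 0x14; E(K, 0x14) = 0x5D.
C[1]: P[1] ⊕ 0x5D = 0xD2; E(K, 0xD2) = 0x9F.
C[2]: P[2] ⊕ 0x9F = 0xFE; E(K, 0xFE) = 0x83.
C[3]: P[3] ⊕ 0x83 = 0x5A; E(K, 0x5A) = 0x27.
C[4]: P[4] ⊕ 0x27 = 0x0D; E(K, 0x0D) = 0x56.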